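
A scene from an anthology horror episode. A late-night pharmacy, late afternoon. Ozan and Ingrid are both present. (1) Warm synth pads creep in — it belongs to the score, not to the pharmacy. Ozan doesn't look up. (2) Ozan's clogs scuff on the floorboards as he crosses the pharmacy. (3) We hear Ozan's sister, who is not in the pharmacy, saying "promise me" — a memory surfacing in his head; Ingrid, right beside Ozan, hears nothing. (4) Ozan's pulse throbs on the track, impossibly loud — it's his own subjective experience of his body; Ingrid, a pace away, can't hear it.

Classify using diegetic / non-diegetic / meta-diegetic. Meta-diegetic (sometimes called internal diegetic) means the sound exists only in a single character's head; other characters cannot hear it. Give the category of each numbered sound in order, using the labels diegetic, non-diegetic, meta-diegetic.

non-diegetic, diegetic, meta-diegetic, meta-diegetic

(1) it has no source in the story world and no character can hear it — it's underscore → non-diegetic.
(2) a character's body making contact with the set — an in-world sound → diegetic.
(3) is meta-diegetic: a remembered line, private to Ozan — not present in the room, not audible to Ingrid.
(4) is meta-diegetic: point-of-audition from inside Ozan's body; not a sound in the room.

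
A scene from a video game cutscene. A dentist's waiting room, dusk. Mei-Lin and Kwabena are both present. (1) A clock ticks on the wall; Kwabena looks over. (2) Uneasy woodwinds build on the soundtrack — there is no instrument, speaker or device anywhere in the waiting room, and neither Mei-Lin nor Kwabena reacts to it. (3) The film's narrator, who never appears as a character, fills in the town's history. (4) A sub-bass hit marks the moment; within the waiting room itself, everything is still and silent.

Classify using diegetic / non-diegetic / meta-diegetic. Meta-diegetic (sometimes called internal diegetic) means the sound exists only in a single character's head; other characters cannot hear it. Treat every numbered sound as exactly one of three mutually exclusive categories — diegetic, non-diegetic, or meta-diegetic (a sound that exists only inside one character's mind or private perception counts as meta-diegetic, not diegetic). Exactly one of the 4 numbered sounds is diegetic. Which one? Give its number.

1

Sound (1): an in-world source (a clock); characters could hear it, so diegetic.
(2) it has no source in the story world and no character can hear it — it's underscore → non-diegetic.
(3) external voice-over — not a character, not heard by anyone in the scene → non-diegetic.
(4) it's a sound-design accent with no in-world source; no one in the scene can hear it → non-diegetic.
Only (1) is diegetic.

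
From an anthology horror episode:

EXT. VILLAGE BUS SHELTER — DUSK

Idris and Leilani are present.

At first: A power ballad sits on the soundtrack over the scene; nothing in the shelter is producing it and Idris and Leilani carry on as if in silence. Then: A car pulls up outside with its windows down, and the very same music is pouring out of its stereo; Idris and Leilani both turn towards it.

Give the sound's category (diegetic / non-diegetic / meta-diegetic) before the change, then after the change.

non-diegetic, diegetic

Before the change: no in-world source exists and no character can hear it — underscore → non-diegetic.
After the change: the car stereo is now a real source in the story world and the characters hear it → diegetic.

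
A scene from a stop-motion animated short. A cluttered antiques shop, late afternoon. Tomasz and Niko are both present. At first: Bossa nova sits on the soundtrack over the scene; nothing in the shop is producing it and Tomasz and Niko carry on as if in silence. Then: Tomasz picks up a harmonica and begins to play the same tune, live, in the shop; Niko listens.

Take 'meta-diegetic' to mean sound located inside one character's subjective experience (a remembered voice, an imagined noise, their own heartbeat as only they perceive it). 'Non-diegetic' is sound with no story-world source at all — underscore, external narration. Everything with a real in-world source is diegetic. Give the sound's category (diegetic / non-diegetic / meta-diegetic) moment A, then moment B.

non-diegetic, diegetic

Moment A: no in-world source exists and no character can hear it — underscore → non-diegetic.
Moment B: a harmonica is now a real source in the story world and the characters hear it → diegetic.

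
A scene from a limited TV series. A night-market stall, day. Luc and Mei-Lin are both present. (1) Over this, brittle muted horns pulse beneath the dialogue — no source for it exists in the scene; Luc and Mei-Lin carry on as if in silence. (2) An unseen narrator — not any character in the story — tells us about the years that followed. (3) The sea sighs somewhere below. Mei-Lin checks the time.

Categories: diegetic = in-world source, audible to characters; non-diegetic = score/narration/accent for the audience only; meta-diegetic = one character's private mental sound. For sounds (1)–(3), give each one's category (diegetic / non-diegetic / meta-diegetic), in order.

non-diegetic, non-diegetic, diegetic

(1) nothing in the stall produces it and the characters don't hear it — pure soundtrack → non-diegetic.
(2) is non-diegetic: the narrator exists outside the story world, addressing only the audience.
(3) is diegetic: ambient/room sound belonging to the story's physical space.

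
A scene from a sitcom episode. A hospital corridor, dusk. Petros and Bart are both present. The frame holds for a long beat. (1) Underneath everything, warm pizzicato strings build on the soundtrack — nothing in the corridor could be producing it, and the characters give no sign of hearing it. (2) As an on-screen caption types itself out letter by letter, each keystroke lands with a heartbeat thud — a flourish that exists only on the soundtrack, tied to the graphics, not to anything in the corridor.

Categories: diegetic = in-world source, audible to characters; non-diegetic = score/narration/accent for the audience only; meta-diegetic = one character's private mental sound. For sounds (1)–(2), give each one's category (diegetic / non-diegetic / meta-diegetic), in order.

non-diegetic, non-diegetic

(1) score with no on-screen or off-screen source; it exists for the audience alone → non-diegetic.
Sound (2): it accompanies on-screen graphics, not anything inside the story world, so non-diegetic.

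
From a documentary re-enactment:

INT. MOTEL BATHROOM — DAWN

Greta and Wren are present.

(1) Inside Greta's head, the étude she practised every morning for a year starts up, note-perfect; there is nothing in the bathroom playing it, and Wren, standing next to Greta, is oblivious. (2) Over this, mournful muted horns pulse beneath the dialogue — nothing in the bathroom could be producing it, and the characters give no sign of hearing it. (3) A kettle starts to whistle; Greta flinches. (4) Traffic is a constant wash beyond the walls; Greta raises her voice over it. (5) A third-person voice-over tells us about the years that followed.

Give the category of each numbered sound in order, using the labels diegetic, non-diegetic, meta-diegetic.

(1) is meta-diegetic: remembered music, private to Greta — Wren is oblivious because it isn't in the room.
Sound (2): nothing in the bathroom produces it and the characters don't hear it — pure soundtrack, so non-diegetic.
Sound (3): the sound comes from a kettle physically present in the location, so diegetic.
(4) ambient/room sound belonging to the story's physical space → diegetic.
(5) commentary laid over the scene from outside the fiction → non-diegetic.

meta-diegetic, non-diegetic, diegetic, diegetic, non-diegetic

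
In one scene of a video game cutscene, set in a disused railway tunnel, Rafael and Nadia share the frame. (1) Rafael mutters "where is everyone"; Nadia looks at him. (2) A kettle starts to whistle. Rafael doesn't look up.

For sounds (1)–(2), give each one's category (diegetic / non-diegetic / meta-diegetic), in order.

diegetic, diegetic

(1) Rafael is a character speaking aloud in the scene → diegetic.
Sound (2): an in-world source (a kettle); characters could hear it, so diegetic.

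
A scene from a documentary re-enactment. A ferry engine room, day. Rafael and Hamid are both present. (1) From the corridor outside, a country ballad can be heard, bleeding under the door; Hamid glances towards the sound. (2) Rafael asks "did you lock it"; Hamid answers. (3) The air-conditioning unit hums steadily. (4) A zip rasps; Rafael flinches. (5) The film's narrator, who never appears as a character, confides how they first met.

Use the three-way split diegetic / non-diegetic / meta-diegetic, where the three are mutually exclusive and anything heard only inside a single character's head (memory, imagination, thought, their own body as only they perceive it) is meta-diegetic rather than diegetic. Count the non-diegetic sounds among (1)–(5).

Sound (1): it's coming from the corridor outside — a location within the story world — and Hamid reacts, so diegetic.
(2) is diegetic: spoken by a character present in the story world.
(3) it's the actual ambient sound of the location → diegetic.
Sound (4): a zip is a real object/event in the scene's world, so diegetic.
Sound (5): external voice-over — not a character, not heard by anyone in the scene, so non-diegetic.
Non-diegetic: (5) — that's 1.

1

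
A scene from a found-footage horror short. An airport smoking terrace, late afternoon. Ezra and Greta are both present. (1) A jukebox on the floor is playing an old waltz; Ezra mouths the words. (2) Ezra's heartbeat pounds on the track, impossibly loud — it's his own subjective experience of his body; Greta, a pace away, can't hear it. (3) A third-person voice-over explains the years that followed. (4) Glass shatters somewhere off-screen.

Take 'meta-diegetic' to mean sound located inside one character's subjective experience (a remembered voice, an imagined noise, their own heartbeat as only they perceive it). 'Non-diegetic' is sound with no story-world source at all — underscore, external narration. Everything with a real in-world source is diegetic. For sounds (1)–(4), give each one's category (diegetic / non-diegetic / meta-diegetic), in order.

Sound (1): a jukebox is a physical source in the scene and Ezra reacts to it, so diegetic.
(2) a subjective body sound — Ezra's private perception, inaudible to Greta → meta-diegetic.
(3) external voice-over — not a character, not heard by anyone in the scene → non-diegetic.
Sound (4): the sound comes from glass physically present in the location, so diegetic.

diegetic, meta-diegetic, non-diegetic, diegetic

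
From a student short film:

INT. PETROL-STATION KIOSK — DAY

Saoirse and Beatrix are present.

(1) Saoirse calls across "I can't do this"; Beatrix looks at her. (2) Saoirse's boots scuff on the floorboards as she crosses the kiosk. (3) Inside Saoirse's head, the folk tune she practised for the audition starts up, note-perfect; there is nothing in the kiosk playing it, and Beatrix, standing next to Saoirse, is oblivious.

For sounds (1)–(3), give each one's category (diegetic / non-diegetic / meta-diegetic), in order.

diegetic, diegetic, meta-diegetic

(1) is diegetic: on-screen dialogue — Saoirse speaks and Beatrix is there to hear.
(2) Saoirse's footsteps are produced in the story world → diegetic.
(3) is meta-diegetic: the music is a memory playing inside Saoirse's mind alone; no real-world source, Beatrix can't hear it.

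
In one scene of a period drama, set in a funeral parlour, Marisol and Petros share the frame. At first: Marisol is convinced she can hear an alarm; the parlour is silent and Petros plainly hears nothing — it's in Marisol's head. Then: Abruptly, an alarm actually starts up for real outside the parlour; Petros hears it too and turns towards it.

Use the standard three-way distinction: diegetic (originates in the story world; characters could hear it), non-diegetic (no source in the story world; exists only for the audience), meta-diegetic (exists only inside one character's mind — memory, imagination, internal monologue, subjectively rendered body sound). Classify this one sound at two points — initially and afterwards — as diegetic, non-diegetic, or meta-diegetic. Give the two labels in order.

Initially: only Marisol 'hears' it — imagined, in her mind → meta-diegetic.
Afterwards: now there's a real external source and Petros hears it too — in the story world → diegetic.

meta-diegetic, diegetic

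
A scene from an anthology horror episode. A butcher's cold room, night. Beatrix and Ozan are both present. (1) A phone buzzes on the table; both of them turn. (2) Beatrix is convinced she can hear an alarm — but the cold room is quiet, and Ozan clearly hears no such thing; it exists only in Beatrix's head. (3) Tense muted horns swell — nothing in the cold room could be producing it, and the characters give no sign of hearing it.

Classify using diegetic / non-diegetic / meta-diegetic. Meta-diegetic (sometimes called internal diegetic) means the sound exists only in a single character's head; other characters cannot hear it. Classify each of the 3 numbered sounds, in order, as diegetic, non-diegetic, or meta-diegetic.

diegetic, meta-diegetic, non-diegetic

(1) is diegetic: the sound comes from a phone physically present in the location.
(2) is meta-diegetic: the sound is imagined by Beatrix; nothing in the story world is producing it and Ozan can't hear it.
Sound (3): score with no on-screen or off-screen source; it exists for the audience alone, so non-diegetic.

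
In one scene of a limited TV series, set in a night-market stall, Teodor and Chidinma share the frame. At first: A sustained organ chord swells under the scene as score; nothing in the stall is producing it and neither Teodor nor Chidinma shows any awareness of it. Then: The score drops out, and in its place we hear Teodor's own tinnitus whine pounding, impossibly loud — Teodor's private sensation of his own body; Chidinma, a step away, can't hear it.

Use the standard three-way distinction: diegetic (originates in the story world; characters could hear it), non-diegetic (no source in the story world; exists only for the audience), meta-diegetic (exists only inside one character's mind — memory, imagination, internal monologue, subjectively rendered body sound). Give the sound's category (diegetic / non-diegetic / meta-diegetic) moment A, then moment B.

Moment A: underscore with no in-world source, inaudible to the characters → non-diegetic.
Moment B: the body sound is Teodor's subjective perception alone — Chidinma can't hear it → meta-diegetic.

non-diegetic, meta-diegetic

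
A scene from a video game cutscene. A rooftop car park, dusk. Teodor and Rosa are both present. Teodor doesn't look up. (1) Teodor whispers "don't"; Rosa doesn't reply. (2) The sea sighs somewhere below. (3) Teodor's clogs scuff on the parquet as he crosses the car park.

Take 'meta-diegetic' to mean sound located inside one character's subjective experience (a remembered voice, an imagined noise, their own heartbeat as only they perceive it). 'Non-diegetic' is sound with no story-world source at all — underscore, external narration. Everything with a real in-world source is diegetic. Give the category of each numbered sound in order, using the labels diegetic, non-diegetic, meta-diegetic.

diegetic, diegetic, diegetic

Sound (1): on-screen dialogue — Teodor speaks and Rosa is there to hear, so diegetic.
(2) the sea is part of the location's real environment → diegetic.
Sound (3): Teodor's footsteps are produced in the story world, so diegetic.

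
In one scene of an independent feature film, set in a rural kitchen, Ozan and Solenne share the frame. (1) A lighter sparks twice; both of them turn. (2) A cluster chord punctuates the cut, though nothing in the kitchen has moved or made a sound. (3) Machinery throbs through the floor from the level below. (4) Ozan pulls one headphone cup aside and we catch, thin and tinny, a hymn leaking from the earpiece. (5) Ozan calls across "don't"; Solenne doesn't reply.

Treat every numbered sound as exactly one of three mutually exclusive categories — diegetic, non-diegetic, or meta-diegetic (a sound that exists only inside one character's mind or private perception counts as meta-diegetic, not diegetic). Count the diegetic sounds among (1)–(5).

(1) an in-world source (a lighter); characters could hear it → diegetic.
Sound (2): it's a sound-design accent with no in-world source; no one in the scene can hear it, so non-diegetic.
(3) it's the actual ambient sound of the location → diegetic.
(4) the earpiece is a real device on Ozan's head — source music → diegetic.
(5) spoken by a character present in the story world → diegetic.
So 4 of the 5 are diegetic: (1), (3), (4), (5).

4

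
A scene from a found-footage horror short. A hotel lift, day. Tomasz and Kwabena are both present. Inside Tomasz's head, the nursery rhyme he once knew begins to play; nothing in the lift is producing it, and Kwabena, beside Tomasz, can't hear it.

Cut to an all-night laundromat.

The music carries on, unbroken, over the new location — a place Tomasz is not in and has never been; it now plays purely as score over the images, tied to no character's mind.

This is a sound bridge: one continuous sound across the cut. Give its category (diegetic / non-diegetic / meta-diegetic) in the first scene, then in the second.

meta-diegetic, non-diegetic

Scene one: the music exists only inside Tomasz's mind; Kwabena can't hear it → meta-diegetic.
Scene two: it's detached from Tomasz entirely and plays over unrelated images with no in-world source — conventional underscore → non-diegetic.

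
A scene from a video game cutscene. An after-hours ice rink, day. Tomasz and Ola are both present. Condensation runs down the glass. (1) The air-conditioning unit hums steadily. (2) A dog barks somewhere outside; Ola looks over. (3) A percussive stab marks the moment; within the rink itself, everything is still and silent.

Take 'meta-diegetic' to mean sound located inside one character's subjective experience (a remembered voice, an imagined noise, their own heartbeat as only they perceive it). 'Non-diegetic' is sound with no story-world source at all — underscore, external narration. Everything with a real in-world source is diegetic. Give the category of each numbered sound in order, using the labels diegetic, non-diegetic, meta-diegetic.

diegetic, diegetic, non-diegetic

Sound (1): the air-conditioning unit is part of the location's real environment, so diegetic.
(2) the sound comes from a dog physically present in the location → diegetic.
(3) is non-diegetic: it's a sound-design accent with no in-world source; no one in the scene can hear it.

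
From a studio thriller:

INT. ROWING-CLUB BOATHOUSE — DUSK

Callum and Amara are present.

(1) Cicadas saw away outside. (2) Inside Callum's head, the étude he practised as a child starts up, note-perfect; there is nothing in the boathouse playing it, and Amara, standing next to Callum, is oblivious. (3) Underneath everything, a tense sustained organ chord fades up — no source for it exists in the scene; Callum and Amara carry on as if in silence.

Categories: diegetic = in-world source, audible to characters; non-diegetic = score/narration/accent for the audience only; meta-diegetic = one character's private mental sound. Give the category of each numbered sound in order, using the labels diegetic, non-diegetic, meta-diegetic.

(1) is diegetic: ambient/room sound belonging to the story's physical space.
(2) it lives in Callum's subjectivity, not in the boathouse → meta-diegetic.
Sound (3): it has no source in the story world and no character can hear it — it's underscore, so non-diegetic.

diegetic, meta-diegetic, non-diegetic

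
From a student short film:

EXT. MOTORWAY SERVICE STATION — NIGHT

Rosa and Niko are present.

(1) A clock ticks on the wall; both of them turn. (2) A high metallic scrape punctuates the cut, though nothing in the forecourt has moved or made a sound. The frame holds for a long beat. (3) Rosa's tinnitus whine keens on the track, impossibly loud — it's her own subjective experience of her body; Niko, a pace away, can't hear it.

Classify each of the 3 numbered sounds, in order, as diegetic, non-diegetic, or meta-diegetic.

diegetic, non-diegetic, meta-diegetic

(1) is diegetic: the sound comes from a clock physically present in the location.
(2) is non-diegetic: it's a sound-design accent with no in-world source; no one in the scene can hear it.
Sound (3): it's Rosa's internal bodily sensation rendered as sound; only Rosa 'hears' it, so meta-diegetic.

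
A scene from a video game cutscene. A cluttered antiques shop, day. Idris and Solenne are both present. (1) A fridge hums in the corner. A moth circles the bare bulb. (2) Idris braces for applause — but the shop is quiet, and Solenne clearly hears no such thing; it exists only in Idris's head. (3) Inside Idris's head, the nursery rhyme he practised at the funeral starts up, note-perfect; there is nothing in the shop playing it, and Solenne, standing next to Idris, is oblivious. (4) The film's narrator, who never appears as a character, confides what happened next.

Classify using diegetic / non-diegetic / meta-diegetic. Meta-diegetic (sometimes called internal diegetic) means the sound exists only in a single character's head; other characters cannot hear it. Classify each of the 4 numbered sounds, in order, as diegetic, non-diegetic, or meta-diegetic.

(1) ambient/room sound belonging to the story's physical space → diegetic.
(2) is meta-diegetic: Idris alone 'hears' it — an imagined sound, not present in the space.
(3) the music is a memory playing inside Idris's mind alone; no real-world source, Solenne can't hear it → meta-diegetic.
(4) the narrator exists outside the story world, addressing only the audience → non-diegetic.

diegetic, meta-diegetic, meta-diegetic, non-diegetic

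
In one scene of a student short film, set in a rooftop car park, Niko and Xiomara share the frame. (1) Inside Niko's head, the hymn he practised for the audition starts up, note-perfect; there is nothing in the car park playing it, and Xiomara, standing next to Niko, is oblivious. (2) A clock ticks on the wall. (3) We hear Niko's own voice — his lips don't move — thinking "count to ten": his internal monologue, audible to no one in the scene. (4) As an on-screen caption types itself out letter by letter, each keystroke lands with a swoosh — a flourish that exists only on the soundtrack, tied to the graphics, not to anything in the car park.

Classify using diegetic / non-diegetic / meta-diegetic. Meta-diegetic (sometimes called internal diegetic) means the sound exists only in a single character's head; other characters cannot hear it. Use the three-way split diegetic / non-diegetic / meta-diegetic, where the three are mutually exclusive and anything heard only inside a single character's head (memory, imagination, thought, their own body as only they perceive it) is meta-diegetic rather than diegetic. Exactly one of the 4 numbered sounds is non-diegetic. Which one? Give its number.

(1) is meta-diegetic: it lives in Niko's subjectivity, not in the car park.
(2) an in-world source (a clock); characters could hear it → diegetic.
Sound (3): Niko's thought-voice: a private mental sound no other character can hear, so meta-diegetic.
(4) is non-diegetic: the caption isn't part of the story world, so neither is the sound tied to it.
Only (4) is non-diegetic.

4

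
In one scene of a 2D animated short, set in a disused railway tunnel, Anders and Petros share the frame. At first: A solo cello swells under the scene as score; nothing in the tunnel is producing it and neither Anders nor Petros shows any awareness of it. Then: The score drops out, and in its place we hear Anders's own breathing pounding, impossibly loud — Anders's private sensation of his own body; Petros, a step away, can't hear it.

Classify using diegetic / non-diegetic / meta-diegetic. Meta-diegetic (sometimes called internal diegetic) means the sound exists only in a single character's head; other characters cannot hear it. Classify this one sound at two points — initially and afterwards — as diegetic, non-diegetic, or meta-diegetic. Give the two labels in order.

Initially: underscore with no in-world source, inaudible to the characters → non-diegetic.
Afterwards: the body sound is Anders's subjective perception alone — Petros can't hear it → meta-diegetic.

non-diegetic, meta-diegetic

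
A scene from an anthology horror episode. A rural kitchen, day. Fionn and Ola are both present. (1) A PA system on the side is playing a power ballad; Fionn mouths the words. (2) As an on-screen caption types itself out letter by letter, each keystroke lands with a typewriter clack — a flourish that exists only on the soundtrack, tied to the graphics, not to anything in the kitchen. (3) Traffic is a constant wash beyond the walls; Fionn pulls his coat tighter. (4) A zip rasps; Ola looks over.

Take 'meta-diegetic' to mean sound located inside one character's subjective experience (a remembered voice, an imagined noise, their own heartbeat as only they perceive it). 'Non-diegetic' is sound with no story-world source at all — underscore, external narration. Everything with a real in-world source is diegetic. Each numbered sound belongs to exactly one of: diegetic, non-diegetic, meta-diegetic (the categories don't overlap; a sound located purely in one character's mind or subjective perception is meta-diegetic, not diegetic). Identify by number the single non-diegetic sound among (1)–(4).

(1) the music comes from an on-screen device that Fionn responds to → diegetic.
Sound (2): sound married to a title/caption — outside the diegesis by definition, so non-diegetic.
(3) ambient/room sound belonging to the story's physical space → diegetic.
Sound (4): the sound comes from a zip physically present in the location, so diegetic.
Only (2) is non-diegetic.

2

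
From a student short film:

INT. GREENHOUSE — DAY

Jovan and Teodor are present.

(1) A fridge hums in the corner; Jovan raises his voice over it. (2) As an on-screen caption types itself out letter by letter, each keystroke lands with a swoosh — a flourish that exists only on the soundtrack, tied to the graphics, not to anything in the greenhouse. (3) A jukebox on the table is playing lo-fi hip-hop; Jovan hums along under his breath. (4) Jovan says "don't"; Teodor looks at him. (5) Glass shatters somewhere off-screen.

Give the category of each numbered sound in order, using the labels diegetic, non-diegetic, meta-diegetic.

Sound (1): ambient/room sound belonging to the story's physical space, so diegetic.
Sound (2): the caption isn't part of the story world, so neither is the sound tied to it, so non-diegetic.
(3) a jukebox is a physical source in the scene and Jovan reacts to it → diegetic.
(4) Jovan is a character speaking aloud in the scene → diegetic.
(5) the sound comes from glass physically present in the location → diegetic.

diegetic, non-diegetic, diegetic, diegetic, diegetic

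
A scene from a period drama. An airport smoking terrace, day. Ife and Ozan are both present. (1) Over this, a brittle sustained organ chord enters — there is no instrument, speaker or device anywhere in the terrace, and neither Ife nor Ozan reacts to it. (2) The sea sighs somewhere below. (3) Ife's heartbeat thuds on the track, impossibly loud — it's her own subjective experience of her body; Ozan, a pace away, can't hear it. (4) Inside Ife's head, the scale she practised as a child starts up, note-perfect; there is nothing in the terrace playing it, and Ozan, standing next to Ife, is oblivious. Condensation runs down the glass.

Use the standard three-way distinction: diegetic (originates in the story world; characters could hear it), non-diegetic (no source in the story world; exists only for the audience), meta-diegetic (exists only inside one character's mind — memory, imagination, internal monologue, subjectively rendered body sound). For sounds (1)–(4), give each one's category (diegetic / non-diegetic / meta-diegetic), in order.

Sound (1): nothing in the terrace produces it and the characters don't hear it — pure soundtrack, so non-diegetic.
Sound (2): ambient/room sound belonging to the story's physical space, so diegetic.
(3) is meta-diegetic: a subjective body sound — Ife's private perception, inaudible to Ozan.
(4) is meta-diegetic: it lives in Ife's subjectivity, not in the terrace.

non-diegetic, diegetic, meta-diegetic, meta-diegetic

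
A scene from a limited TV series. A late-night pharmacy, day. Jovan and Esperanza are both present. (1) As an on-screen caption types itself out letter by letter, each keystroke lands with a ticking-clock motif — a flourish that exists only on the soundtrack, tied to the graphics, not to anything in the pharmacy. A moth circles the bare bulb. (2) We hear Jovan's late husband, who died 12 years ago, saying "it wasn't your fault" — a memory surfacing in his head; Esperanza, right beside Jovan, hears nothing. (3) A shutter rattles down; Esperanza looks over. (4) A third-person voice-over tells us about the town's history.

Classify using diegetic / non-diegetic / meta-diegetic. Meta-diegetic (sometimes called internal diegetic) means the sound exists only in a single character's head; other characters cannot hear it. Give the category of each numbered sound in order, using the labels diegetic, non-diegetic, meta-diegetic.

non-diegetic, meta-diegetic, diegetic, non-diegetic

Sound (1): the caption isn't part of the story world, so neither is the sound tied to it, so non-diegetic.
(2) is meta-diegetic: a remembered line, private to Jovan — not present in the room, not audible to Esperanza.
Sound (3): an in-world source (a shutter); characters could hear it, so diegetic.
Sound (4): the narrator exists outside the story world, addressing only the audience, so non-diegetic.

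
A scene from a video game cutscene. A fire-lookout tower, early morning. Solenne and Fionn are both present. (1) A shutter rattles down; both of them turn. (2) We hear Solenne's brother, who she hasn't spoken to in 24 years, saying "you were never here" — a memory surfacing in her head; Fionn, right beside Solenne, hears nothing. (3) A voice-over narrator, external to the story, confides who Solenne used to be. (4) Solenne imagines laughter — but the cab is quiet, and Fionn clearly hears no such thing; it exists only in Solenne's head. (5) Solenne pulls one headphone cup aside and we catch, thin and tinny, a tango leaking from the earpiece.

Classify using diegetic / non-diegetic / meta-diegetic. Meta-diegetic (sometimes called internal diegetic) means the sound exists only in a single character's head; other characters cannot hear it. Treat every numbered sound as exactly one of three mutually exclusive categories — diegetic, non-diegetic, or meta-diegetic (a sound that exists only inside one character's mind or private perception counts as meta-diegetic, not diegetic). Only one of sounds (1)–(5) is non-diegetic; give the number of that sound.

(1) is diegetic: an in-world source (a shutter); characters could hear it.
(2) the voice is a memory playing only inside Solenne's mind; Fionn can't hear it → meta-diegetic.
Sound (3): external voice-over — not a character, not heard by anyone in the scene, so non-diegetic.
(4) is meta-diegetic: subjective to Solenne: the cab is silent and Fionn hears nothing.
(5) the earpiece is a real device on Solenne's head — source music → diegetic.
Only (3) is non-diegetic.

3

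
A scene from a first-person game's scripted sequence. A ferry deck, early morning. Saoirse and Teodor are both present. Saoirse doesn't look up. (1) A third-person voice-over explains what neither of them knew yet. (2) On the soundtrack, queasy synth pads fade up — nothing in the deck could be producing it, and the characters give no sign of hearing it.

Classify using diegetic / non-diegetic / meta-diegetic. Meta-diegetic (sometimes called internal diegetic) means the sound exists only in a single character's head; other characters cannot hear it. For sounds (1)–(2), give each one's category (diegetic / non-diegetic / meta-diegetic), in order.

(1) is non-diegetic: commentary laid over the scene from outside the fiction.
Sound (2): it has no source in the story world and no character can hear it — it's underscore, so non-diegetic.

non-diegetic, non-diegetic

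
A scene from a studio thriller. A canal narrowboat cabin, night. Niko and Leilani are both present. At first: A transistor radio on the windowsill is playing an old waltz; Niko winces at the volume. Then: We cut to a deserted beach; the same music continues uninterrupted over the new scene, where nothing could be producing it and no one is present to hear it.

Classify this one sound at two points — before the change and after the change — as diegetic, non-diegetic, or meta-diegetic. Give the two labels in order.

diegetic, non-diegetic

Before the change: a transistor radio is a real in-scene source and Niko reacts to it → diegetic.
After the change: there is no longer any in-world source and no one can hear it — it has become underscore → non-diegetic.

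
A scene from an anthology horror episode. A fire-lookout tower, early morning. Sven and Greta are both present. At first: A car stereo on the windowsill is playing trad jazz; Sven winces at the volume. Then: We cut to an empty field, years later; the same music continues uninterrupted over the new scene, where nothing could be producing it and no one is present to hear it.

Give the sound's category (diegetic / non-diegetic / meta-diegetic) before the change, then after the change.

diegetic, non-diegetic

Before the change: a car stereo is a real in-scene source and Sven reacts to it → diegetic.
After the change: there is no longer any in-world source and no one can hear it — it has become underscore → non-diegetic.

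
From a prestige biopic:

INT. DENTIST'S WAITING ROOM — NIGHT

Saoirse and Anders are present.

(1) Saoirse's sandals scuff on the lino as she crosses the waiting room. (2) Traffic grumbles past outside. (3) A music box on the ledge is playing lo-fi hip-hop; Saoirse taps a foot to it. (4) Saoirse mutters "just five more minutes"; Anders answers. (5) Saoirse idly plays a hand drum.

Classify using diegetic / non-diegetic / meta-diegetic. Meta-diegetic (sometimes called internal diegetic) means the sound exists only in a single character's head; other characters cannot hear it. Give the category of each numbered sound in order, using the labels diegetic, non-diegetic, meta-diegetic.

diegetic, diegetic, diegetic, diegetic, diegetic

Sound (1): it's the physical sound of Saoirse moving in the space, so diegetic.
Sound (2): it's the actual ambient sound of the location, so diegetic.
(3) source music from a music box, which exists in the story world → diegetic.
(4) Saoirse is a character speaking aloud in the scene → diegetic.
(5) is diegetic: Saoirse is producing the music live, in the story world.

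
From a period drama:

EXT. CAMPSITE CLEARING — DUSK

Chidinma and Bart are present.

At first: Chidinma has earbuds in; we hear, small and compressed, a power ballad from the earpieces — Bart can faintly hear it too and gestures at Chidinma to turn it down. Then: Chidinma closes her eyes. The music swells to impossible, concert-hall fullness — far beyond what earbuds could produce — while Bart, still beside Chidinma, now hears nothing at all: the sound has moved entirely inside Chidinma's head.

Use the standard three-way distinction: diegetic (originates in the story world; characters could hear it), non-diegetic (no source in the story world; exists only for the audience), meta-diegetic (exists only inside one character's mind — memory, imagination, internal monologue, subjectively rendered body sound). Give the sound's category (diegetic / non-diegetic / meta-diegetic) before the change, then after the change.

diegetic, meta-diegetic

Before the change: the earbuds are a physical source both characters can hear → diegetic.
After the change: the music now exists only as Chidinma's subjective experience; Bart can no longer hear it → meta-diegetic.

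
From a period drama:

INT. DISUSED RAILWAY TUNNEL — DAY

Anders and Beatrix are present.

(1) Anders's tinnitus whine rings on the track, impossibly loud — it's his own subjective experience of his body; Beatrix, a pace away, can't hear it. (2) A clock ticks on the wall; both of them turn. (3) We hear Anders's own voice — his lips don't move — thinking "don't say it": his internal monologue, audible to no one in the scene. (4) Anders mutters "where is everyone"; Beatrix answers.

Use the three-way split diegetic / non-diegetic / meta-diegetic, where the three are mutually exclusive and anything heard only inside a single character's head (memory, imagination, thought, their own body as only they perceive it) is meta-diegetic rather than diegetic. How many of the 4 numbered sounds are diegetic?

2

Sound (1): point-of-audition from inside Anders's body; not a sound in the room, so meta-diegetic.
(2) is diegetic: a clock is a real object/event in the scene's world.
(3) is meta-diegetic: internal monologue — inside Anders's mind, not spoken into the scene.
Sound (4): on-screen dialogue — Anders speaks and Beatrix is there to hear, so diegetic.
Diegetic: (2), (4) — that's 2.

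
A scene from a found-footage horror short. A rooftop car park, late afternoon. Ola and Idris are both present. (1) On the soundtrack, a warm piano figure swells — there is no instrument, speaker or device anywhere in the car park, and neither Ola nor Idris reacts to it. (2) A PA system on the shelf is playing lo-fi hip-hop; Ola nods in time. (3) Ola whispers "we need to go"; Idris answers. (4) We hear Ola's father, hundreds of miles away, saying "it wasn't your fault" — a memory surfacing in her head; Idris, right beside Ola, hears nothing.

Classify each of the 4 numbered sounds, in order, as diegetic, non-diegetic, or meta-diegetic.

non-diegetic, diegetic, diegetic, meta-diegetic

(1) it has no source in the story world and no character can hear it — it's underscore → non-diegetic.
Sound (2): source music from a PA system, which exists in the story world, so diegetic.
(3) Ola is a character speaking aloud in the scene → diegetic.
Sound (4): it's Ola's recollection rendered as sound; the other character can't hear it, so meta-diegetic.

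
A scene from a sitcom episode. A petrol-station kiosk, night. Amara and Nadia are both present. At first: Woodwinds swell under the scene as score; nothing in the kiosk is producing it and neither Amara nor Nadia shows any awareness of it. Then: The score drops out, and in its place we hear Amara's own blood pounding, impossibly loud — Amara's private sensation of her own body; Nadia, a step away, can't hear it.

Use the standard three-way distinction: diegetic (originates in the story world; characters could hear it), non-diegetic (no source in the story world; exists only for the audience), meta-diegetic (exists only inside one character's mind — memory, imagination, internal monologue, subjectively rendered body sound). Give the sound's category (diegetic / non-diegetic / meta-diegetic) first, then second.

non-diegetic, meta-diegetic

First: underscore with no in-world source, inaudible to the characters → non-diegetic.
Second: the body sound is Amara's subjective perception alone — Nadia can't hear it → meta-diegetic.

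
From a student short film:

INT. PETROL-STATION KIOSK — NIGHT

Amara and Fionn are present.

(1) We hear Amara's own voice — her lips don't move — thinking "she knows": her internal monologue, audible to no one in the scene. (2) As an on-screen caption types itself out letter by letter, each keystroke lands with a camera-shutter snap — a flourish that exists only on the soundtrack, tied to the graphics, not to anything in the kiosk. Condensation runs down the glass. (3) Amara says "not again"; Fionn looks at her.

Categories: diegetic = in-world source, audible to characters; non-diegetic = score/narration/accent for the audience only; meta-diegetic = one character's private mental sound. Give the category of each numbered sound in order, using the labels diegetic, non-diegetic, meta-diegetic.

meta-diegetic, non-diegetic, diegetic

Sound (1): it's Amara's unspoken thought, heard only by the audience via her subjectivity, so meta-diegetic.
Sound (2): the caption isn't part of the story world, so neither is the sound tied to it, so non-diegetic.
(3) Amara is a character speaking aloud in the scene → diegetic.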